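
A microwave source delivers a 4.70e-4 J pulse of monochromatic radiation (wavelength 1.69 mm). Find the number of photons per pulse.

4.00e18 photons

Per-photon energy: E = 1.175e-22 J (from wavelength = 1.69 mm).
N = E_total / E_photon = 4.70e-4 J / 1.175e-22 J = 4.00e18.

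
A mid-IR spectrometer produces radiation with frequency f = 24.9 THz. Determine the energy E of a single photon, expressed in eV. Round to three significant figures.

Convert to SI: f = 24.9 THz = 2.49 × 10^13 Hz.
Since E = hf for a photon, E = 1.650 × 10^-20 J.
Converting to eV: E = 0.1030 eV ≈ 0.103 eV.

0.103 eV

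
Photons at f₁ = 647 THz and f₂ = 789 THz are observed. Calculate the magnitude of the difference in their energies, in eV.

0.587 eV

Using E = hf: E₁ = 4.287 × 10^-19 J, E₂ = 5.228 × 10^-19 J.
|ΔE| = |4.287 × 10^-19 − 5.228 × 10^-19| = 9.41 × 10^-20 J = 0.587 eV.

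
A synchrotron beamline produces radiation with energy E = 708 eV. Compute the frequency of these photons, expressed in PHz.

(h = 6.62607015e-34 J·s, 1 eV = 1.602176634e-19 J.)
Convert to SI: E = 708 eV = 1.1343e-16 J.
Apply f = E/h: f = 1.712e17 Hz.
Converting to PHz: f = 171.2 PHz ≈ 171 PHz.

171 PHz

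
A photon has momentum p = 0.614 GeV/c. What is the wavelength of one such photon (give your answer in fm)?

2.02 fm

In SI units: p = 0.614 GeV/c = 3.2814 × 10^-19 kg·m/s.
Apply λ = h/p: λ = 2.019 × 10^-15 m.
Converting to fm: λ = 2.019 fm ≈ 2.02 fm.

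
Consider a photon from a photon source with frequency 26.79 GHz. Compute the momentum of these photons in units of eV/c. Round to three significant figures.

1.11·10^-4 eV/c

(h = 6.62607015·10^-34 J·s, c = 2.99792458·10^8 m/s, 1 eV = 1.602176634·10^-19 J.)
Convert to SI: f = 26.79 GHz = 2.679·10^10 Hz.
Since p = hf/c for a photon, p = 5.921·10^-32 kg·m/s.
Converting to eV/c: p = 1.108·10^-4 eV/c ≈ 1.11·10^-4 eV/c.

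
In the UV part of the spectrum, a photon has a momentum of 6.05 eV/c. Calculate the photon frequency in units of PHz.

1.46 PHz

First convert: p = 6.05 eV/c = 3.2333 × 10^-27 kg·m/s.
The photon relation is f = pc/h, giving f = 1.463 × 10^15 Hz.
Converting to PHz: f = 1.463 PHz ≈ 1.46 PHz.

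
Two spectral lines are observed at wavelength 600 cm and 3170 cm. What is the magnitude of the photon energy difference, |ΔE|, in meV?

1.68e-4 meV

Using E = hc/λ: E₁ = 3.311e-26 J, E₂ = 6.266e-27 J.
|ΔE| = |3.311e-26 − 6.266e-27| = 2.68e-26 J = 1.68e-4 meV.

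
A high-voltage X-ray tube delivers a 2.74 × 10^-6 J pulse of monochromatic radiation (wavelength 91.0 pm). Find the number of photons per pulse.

1.26 × 10^9 photons

Per-photon energy: E = 2.183 × 10^-15 J (from wavelength = 91.0 pm).
N = E_total / E_photon = 2.74 × 10^-6 J / 2.183 × 10^-15 J = 1.26 × 10^9.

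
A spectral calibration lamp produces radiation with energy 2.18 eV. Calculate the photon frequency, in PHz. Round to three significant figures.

(h = 6.62607015 × 10^-34 J·s, 1 eV = 1.602176634 × 10^-19 J.)
First convert: E = 2.18 eV = 3.4927 × 10^-19 J.
Since f = E/h for a photon, f = 5.271 × 10^14 Hz.
Converting to PHz: f = 0.5271 PHz ≈ 0.527 PHz.

0.527 PHz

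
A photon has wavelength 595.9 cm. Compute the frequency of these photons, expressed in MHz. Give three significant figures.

50.3 MHz

In SI units: λ = 595.9 cm = 5.959 m.
Apply f = c/λ: f = 5.031 × 10^7 Hz.
Converting to MHz: f = 50.31 MHz ≈ 50.3 MHz.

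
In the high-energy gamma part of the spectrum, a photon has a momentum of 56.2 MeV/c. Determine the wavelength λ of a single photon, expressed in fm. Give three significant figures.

First convert: p = 56.2 MeV/c = 3.0035 × 10^-20 kg·m/s.
Apply λ = h/p: λ = 2.206 × 10^-14 m.
Converting to fm: λ = 22.06 fm ≈ 22.1 fm.

22.1 fm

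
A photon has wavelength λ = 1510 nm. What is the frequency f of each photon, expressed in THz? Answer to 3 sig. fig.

Use c = 2.99792458·10^8 m/s.
In SI units: λ = 1510 nm = 1.51·10^-6 m.
Since f = c/λ for a photon, f = 1.985·10^14 Hz.
Converting to THz: f = 198.5 THz ≈ 199 THz.

199 THz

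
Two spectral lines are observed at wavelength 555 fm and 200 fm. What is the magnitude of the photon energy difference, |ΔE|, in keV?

Using E = hc/λ: E₁ = 3.579e-13 J, E₂ = 9.932e-13 J.
|ΔE| = |3.579e-13 − 9.932e-13| = 6.35e-13 J = 3970 keV.

3970 keV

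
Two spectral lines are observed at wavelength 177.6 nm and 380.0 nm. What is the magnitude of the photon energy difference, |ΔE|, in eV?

Using E = hc/λ: E₁ = 1.1185e-18 J, E₂ = 5.2275e-19 J.
|ΔE| = |1.1185e-18 − 5.2275e-19| = 5.96e-19 J = 3.72 eV.

3.72 eV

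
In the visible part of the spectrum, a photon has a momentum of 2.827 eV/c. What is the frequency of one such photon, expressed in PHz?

0.684 PHz

Take h = 6.62607015 × 10^-34 J·s, c = 2.99792458 × 10^8 m/s, 1 eV = 1.602176634 × 10^-19 J.
In SI units: p = 2.827 eV/c = 1.5108 × 10^-27 kg·m/s.
Since f = pc/h for a photon, f = 6.836 × 10^14 Hz.
Converting to PHz: f = 0.6836 PHz ≈ 0.684 PHz.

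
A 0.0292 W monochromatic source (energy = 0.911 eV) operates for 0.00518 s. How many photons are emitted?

1.04·10^15 photons

Total energy: E_total = P·t = 0.0292 × 0.00518 = 1.513·10^-4 J.
Per-photon energy: E = 1.460·10^-19 J.
N = E_total / E_photon = 1.04·10^15.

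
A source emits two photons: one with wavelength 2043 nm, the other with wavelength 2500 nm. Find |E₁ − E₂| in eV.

0.111 eV

Using E = hc/λ: E₁ = 9.7232e-20 J, E₂ = 7.9458e-20 J.
|ΔE| = |9.7232e-20 − 7.9458e-20| = 1.78e-20 J = 0.111 eV.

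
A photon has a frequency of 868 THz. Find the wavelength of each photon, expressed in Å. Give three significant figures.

3450 Å

Convert to SI: f = 868 THz = 8.68 × 10^14 Hz.
Apply λ = c/f: λ = 3.454 × 10^-7 m.
Converting to Å: λ = 3454 Å ≈ 3450 Å.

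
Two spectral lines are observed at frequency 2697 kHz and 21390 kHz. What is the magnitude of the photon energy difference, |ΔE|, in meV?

Using E = hf: E₁ = 1.7871 × 10^-27 J, E₂ = 1.4173 × 10^-26 J.
|ΔE| = |1.7871 × 10^-27 − 1.4173 × 10^-26| = 1.24 × 10^-26 J = 7.73 × 10^-5 meV.

7.73 × 10^-5 meV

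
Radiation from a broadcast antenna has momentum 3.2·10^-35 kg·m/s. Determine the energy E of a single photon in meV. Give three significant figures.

5.99·10^-5 meV

Since E = pc for a photon, E = 9.593·10^-27 J.
Converting to meV: E = 5.988·10^-5 meV ≈ 5.99·10^-5 meV.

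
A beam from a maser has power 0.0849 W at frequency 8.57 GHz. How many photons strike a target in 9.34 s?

Total energy: E_total = P·t = 0.0849 × 9.34 = 0.7930 J.
Per-photon energy: E = 5.679 × 10^-24 J.
N = E_total / E_photon = 1.40 × 10^23.

1.40 × 10^23 photons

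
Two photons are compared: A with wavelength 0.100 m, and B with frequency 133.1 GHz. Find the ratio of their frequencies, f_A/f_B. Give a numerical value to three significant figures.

f_A = 2.998 × 10^9 Hz (from wavelength = 0.100 m, via f = c/λ).
f_B = 1.331 × 10^11 Hz (from frequency = 133.1 GHz, via f given directly).
Ratio = 2.998 × 10^9 / 1.331 × 10^11 = 0.0225.

0.0225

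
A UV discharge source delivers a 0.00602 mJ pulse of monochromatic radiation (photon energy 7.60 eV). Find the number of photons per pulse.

4.94·10^12 photons

Per-photon energy: E = 1.218·10^-18 J (from energy = 7.60 eV).
N = E_total / E_photon = 6.02·10^-6 J / 1.218·10^-18 J = 4.94·10^12.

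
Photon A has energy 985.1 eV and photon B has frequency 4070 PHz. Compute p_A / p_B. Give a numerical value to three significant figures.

0.0585

p_A = 5.265e-25 kg·m/s (from energy = 985.1 eV, via p = E/c).
p_B = 8.996e-24 kg·m/s (from frequency = 4070 PHz, via p = hf/c).
Ratio = 5.265e-25 / 8.996e-24 = 0.0585.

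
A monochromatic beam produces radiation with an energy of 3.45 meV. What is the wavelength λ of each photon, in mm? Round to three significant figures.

0.359 mm

Use h = 6.62607015 × 10^-34 J·s, c = 2.99792458 × 10^8 m/s, 1 eV = 1.602176634 × 10^-19 J.
Convert to SI: E = 3.45 meV = 5.5275 × 10^-22 J.
The photon relation is λ = hc/E, giving λ = 3.594 × 10^-4 m.
Converting to mm: λ = 0.3594 mm ≈ 0.359 mm.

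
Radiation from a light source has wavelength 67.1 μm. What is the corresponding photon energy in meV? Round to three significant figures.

18.5 meV

Take h = 6.62607015·10^-34 J·s, c = 2.99792458·10^8 m/s, 1 eV = 1.602176634·10^-19 J.
First convert: λ = 67.1 μm = 6.71·10^-5 m.
Since E = hc/λ for a photon, E = 2.960·10^-21 J.
Converting to meV: E = 18.48 meV ≈ 18.5 meV.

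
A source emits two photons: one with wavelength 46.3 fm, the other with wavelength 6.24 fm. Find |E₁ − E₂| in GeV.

0.172 GeV

Using E = hc/λ: E₁ = 4.290e-12 J, E₂ = 3.183e-11 J.
|ΔE| = |4.290e-12 − 3.183e-11| = 2.75e-11 J = 0.172 GeV.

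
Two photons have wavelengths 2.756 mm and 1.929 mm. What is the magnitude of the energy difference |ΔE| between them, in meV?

0.193 meV

Using E = hc/λ: E₁ = 7.2077 × 10^-23 J, E₂ = 1.0298 × 10^-22 J.
|ΔE| = |7.2077 × 10^-23 − 1.0298 × 10^-22| = 3.09 × 10^-23 J = 0.193 meV.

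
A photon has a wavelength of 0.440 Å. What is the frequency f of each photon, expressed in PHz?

6810 PHz

Use c = 2.99792458e8 m/s.
First convert: λ = 0.440 Å = 4.40e-11 m.
The photon relation is f = c/λ, giving f = 6.813e18 Hz.
Converting to PHz: f = 6813 PHz ≈ 6810 PHz.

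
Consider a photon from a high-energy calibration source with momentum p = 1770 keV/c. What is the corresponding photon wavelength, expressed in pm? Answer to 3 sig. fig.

0.700 pm

Convert to SI: p = 1770 keV/c = 9.4594 × 10^-22 kg·m/s.
Since λ = h/p for a photon, λ = 7.005 × 10^-13 m.
Converting to pm: λ = 0.7005 pm ≈ 0.700 pm.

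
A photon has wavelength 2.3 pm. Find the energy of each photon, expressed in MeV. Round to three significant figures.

0.539 MeV

Convert to SI: λ = 2.3 pm = 2.3 × 10^-12 m.
For a photon E = hc/λ, so E = 8.637 × 10^-14 J.
Converting to MeV: E = 0.5391 MeV ≈ 0.539 MeV.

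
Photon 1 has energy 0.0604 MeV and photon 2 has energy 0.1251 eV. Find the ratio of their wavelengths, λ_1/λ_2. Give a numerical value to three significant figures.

λ_1 = 2.053e-11 m (from energy = 0.0604 MeV, via λ = hc/E).
λ_2 = 9.911e-6 m (from energy = 0.1251 eV, via λ = hc/E).
Ratio = 2.053e-11 / 9.911e-6 = 2.07e-6.

2.07e-6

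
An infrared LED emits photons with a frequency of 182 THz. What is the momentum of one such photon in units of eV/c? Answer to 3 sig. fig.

In SI units: f = 182 THz = 1.82e14 Hz.
Apply p = hf/c: p = 4.023e-28 kg·m/s.
Converting to eV/c: p = 0.7527 eV/c ≈ 0.753 eV/c.

0.753 eV/c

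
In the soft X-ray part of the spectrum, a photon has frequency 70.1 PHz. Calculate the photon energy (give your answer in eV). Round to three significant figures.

290 eV

Take h = 6.62607015 × 10^-34 J·s, 1 eV = 1.602176634 × 10^-19 J.
In SI units: f = 70.1 PHz = 7.01 × 10^16 Hz.
The photon relation is E = hf, giving E = 4.645 × 10^-17 J.
Converting to eV: E = 289.9 eV ≈ 290 eV.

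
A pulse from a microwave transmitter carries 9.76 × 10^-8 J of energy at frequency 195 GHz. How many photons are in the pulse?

7.55 × 10^14 photons

Per-photon energy: E = 1.292 × 10^-22 J (from frequency = 195 GHz).
N = E_total / E_photon = 9.76 × 10^-8 J / 1.292 × 10^-22 J = 7.55 × 10^14.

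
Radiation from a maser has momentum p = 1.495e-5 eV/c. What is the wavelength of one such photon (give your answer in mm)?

Take h = 6.62607015e-34 J·s, c = 2.99792458e8 m/s, 1 eV = 1.602176634e-19 J.
First convert: p = 1.495e-5 eV/c = 7.9897e-33 kg·m/s.
Since λ = h/p for a photon, λ = 0.08293 m.
Converting to mm: λ = 82.93 mm ≈ 82.9 mm.

82.9 mm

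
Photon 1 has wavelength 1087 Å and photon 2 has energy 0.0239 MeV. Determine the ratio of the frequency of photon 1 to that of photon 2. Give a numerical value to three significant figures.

4.77e-4

f_1 = 2.758e15 Hz (from wavelength = 1087 Å, via f = c/λ).
f_2 = 5.779e18 Hz (from energy = 0.0239 MeV, via f = E/h).
Ratio = 2.758e15 / 5.779e18 = 4.77e-4.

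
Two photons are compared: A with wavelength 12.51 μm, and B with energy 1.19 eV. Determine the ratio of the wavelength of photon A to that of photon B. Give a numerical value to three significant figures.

12.0

λ_A = 1.251·10^-5 m (from wavelength = 12.51 μm, via λ given directly).
λ_B = 1.042·10^-6 m (from energy = 1.19 eV, via λ = hc/E).
Ratio = 1.251·10^-5 / 1.042·10^-6 = 12.0.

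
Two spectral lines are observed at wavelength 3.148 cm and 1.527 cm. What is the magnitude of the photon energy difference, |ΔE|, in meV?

Using E = hc/λ: E₁ = 6.3102 × 10^-24 J, E₂ = 1.3009 × 10^-23 J.
|ΔE| = |6.3102 × 10^-24 − 1.3009 × 10^-23| = 6.70 × 10^-24 J = 0.0418 meV.

0.0418 meV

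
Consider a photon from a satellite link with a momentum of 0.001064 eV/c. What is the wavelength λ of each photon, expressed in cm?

0.117 cm

Use h = 6.62607015 × 10^-34 J·s, c = 2.99792458 × 10^8 m/s, 1 eV = 1.602176634 × 10^-19 J.
First convert: p = 0.001064 eV/c = 5.6863 × 10^-31 kg·m/s.
Since λ = h/p for a photon, λ = 0.001165 m.
Converting to cm: λ = 0.1165 cm ≈ 0.117 cm.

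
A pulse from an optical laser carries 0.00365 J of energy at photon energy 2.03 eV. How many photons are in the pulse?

Per-photon energy: E = 3.252 × 10^-19 J (from energy = 2.03 eV).
N = E_total / E_photon = 0.00365 J / 3.252 × 10^-19 J = 1.12 × 10^16.

1.12 × 10^16 photons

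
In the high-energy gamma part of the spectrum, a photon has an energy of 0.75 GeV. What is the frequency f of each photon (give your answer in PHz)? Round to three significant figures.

1.81 × 10^8 PHz

(h = 6.62607015 × 10^-34 J·s, 1 eV = 1.602176634 × 10^-19 J.)
Convert to SI: E = 0.75 GeV = 1.2016 × 10^-10 J.
Since f = E/h for a photon, f = 1.813 × 10^23 Hz.
Converting to PHz: f = 1.813 × 10^8 PHz ≈ 1.81 × 10^8 PHz.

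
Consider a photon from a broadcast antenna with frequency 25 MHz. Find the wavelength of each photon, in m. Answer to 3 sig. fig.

12.0 m

(c = 2.99792458·10^8 m/s.)
First convert: f = 25 MHz = 2.5·10^7 Hz.
Since λ = c/f for a photon, λ = 11.99 m.
So λ ≈ 12.0 m.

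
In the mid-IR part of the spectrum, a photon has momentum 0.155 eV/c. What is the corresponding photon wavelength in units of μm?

Take h = 6.62607015 × 10^-34 J·s, c = 2.99792458 × 10^8 m/s, 1 eV = 1.602176634 × 10^-19 J.
First convert: p = 0.155 eV/c = 8.2836 × 10^-29 kg·m/s.
Apply λ = h/p: λ = 7.999 × 10^-6 m.
Converting to μm: λ = 7.999 μm ≈ 8.00 μm.

8.00 μm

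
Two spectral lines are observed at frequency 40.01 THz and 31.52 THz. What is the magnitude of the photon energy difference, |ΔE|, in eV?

0.0351 eV

Using E = hf: E₁ = 2.6511 × 10^-20 J, E₂ = 2.0885 × 10^-20 J.
|ΔE| = |2.6511 × 10^-20 − 2.0885 × 10^-20| = 5.63 × 10^-21 J = 0.0351 eV.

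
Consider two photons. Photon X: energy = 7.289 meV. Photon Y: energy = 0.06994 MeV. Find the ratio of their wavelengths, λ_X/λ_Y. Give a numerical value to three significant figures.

9.60e6

λ_X = 1.701e-4 m (from energy = 7.289 meV, via λ = hc/E).
λ_Y = 1.773e-11 m (from energy = 0.06994 MeV, via λ = hc/E).
Ratio = 1.701e-4 / 1.773e-11 = 9.60e6.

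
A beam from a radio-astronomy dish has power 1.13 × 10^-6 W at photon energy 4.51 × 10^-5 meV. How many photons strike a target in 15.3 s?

2.39 × 10^21 photons

Total energy: E_total = P·t = 1.13 × 10^-6 × 15.3 = 1.729 × 10^-5 J.
Per-photon energy: E = 7.226 × 10^-27 J.
N = E_total / E_photon = 2.39 × 10^21.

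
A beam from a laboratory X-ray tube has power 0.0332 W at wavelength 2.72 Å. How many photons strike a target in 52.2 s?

2.37 × 10^15 photons

Total energy: E_total = P·t = 0.0332 × 52.2 = 1.733 J.
Per-photon energy: E = 7.303 × 10^-16 J.
N = E_total / E_photon = 2.37 × 10^15.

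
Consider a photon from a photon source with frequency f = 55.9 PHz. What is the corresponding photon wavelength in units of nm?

Convert to SI: f = 55.9 PHz = 5.59e16 Hz.
Since λ = c/f for a photon, λ = 5.363e-9 m.
Converting to nm: λ = 5.363 nm ≈ 5.36 nm.

5.36 nm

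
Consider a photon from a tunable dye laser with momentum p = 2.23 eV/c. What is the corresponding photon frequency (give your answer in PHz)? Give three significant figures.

(h = 6.62607015 × 10^-34 J·s, c = 2.99792458 × 10^8 m/s, 1 eV = 1.602176634 × 10^-19 J.)
In SI units: p = 2.23 eV/c = 1.1918 × 10^-27 kg·m/s.
For a photon f = pc/h, so f = 5.392 × 10^14 Hz.
Converting to PHz: f = 0.5392 PHz ≈ 0.539 PHz.

0.539 PHz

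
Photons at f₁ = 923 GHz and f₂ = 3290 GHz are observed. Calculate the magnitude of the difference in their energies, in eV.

Using E = hf: E₁ = 6.116e-22 J, E₂ = 2.180e-21 J.
|ΔE| = |6.116e-22 − 2.180e-21| = 1.57e-21 J = 9.79e-3 eV.

9.79e-3 eV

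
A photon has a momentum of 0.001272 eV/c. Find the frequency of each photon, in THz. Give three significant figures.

0.308 THz

Convert to SI: p = 0.001272 eV/c = 6.7979 × 10^-31 kg·m/s.
For a photon f = pc/h, so f = 3.076 × 10^11 Hz.
Converting to THz: f = 0.3076 THz ≈ 0.308 THz.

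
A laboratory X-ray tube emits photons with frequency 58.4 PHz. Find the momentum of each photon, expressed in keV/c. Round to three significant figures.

0.242 keV/c

Use h = 6.62607015 × 10^-34 J·s, c = 2.99792458 × 10^8 m/s, 1 eV = 1.602176634 × 10^-19 J.
In SI units: f = 58.4 PHz = 5.84 × 10^16 Hz.
Since p = hf/c for a photon, p = 1.291 × 10^-25 kg·m/s.
Converting to keV/c: p = 0.2415 keV/c ≈ 0.242 keV/c.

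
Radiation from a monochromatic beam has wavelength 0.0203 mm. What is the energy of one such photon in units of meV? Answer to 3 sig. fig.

Use h = 6.62607015e-34 J·s, c = 2.99792458e8 m/s, 1 eV = 1.602176634e-19 J.
In SI units: λ = 0.0203 mm = 2.03e-5 m.
For a photon E = hc/λ, so E = 9.785e-21 J.
Converting to meV: E = 61.08 meV ≈ 61.1 meV.

61.1 meV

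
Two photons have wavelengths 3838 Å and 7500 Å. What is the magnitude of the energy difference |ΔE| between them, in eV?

1.58 eV

Using E = hc/λ: E₁ = 5.1757 × 10^-19 J, E₂ = 2.6486 × 10^-19 J.
|ΔE| = |5.1757 × 10^-19 − 2.6486 × 10^-19| = 2.53 × 10^-19 J = 1.58 eV.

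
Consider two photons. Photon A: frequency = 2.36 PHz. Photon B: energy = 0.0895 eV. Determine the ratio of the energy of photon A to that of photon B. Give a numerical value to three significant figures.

E_A = 1.564 × 10^-18 J (from frequency = 2.36 PHz, via E = hf).
E_B = 1.434 × 10^-20 J (from energy = 0.0895 eV, via E given directly).
Ratio = 1.564 × 10^-18 / 1.434 × 10^-20 = 109.

109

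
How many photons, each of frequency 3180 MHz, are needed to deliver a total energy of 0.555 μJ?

2.63e17 photons

Per-photon energy: E = 2.107e-24 J (from frequency = 3180 MHz).
N = E_total / E_photon = 5.55e-7 J / 2.107e-24 J = 2.63e17.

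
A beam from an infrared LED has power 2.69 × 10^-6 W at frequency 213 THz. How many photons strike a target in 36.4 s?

Total energy: E_total = P·t = 2.69 × 10^-6 × 36.4 = 9.792 × 10^-5 J.
Per-photon energy: E = 1.411 × 10^-19 J.
N = E_total / E_photon = 6.94 × 10^14.

6.94 × 10^14 photons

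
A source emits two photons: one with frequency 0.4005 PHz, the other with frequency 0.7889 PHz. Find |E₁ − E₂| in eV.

Using E = hf: E₁ = 2.6537e-19 J, E₂ = 5.2273e-19 J.
|ΔE| = |2.6537e-19 − 5.2273e-19| = 2.57e-19 J = 1.61 eV.

1.61 eV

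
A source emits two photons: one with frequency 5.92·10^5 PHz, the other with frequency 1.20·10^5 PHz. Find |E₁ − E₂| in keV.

1950 keV

Using E = hf: E₁ = 3.923·10^-13 J, E₂ = 7.951·10^-14 J.
|ΔE| = |3.923·10^-13 − 7.951·10^-14| = 3.13·10^-13 J = 1950 keV.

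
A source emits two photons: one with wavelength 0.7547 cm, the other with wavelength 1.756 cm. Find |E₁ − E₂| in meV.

Using E = hc/λ: E₁ = 2.6321 × 10^-23 J, E₂ = 1.1312 × 10^-23 J.
|ΔE| = |2.6321 × 10^-23 − 1.1312 × 10^-23| = 1.50 × 10^-23 J = 0.0937 meV.

0.0937 meV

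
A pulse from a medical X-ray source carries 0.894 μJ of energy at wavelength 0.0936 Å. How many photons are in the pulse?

Per-photon energy: E = 2.122 × 10^-14 J (from wavelength = 0.0936 Å).
N = E_total / E_photon = 8.94 × 10^-7 J / 2.122 × 10^-14 J = 4.21 × 10^7.

4.21 × 10^7 photons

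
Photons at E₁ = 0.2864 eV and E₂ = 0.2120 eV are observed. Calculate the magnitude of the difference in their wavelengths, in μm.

Using λ = hc/E: λ₁ = 4.3291 × 10^-6 m, λ₂ = 5.8483 × 10^-6 m.
|Δλ| = |4.3291 × 10^-6 − 5.8483 × 10^-6| = 1.52 × 10^-6 m = 1.52 μm.

1.52 μm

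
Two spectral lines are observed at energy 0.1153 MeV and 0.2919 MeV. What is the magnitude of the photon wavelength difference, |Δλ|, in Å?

0.0651 Å

Using λ = hc/E: λ₁ = 1.0753e-11 m, λ₂ = 4.2475e-12 m.
|Δλ| = |1.0753e-11 − 4.2475e-12| = 6.51e-12 m = 0.0651 Å.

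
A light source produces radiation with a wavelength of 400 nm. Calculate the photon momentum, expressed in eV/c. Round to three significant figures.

First convert: λ = 400 nm = 4.0 × 10^-7 m.
Since p = h/λ for a photon, p = 1.657 × 10^-27 kg·m/s.
Converting to eV/c: p = 3.100 eV/c ≈ 3.10 eV/c.

3.10 eV/c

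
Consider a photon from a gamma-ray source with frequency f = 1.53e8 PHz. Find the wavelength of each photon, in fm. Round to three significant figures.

1.96 fm

Take c = 2.99792458e8 m/s.
In SI units: f = 1.53e8 PHz = 1.53e23 Hz.
Apply λ = c/f: λ = 1.959e-15 m.
Converting to fm: λ = 1.959 fm ≈ 1.96 fm.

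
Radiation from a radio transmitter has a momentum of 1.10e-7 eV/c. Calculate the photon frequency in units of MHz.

26.6 MHz

(h = 6.62607015e-34 J·s, c = 2.99792458e8 m/s, 1 eV = 1.602176634e-19 J.)
In SI units: p = 1.10e-7 eV/c = 5.8787e-35 kg·m/s.
The photon relation is f = pc/h, giving f = 2.660e7 Hz.
Converting to MHz: f = 26.60 MHz ≈ 26.6 MHz.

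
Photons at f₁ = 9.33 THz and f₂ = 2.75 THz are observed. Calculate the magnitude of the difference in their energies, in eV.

0.0272 eV

Using E = hf: E₁ = 6.182 × 10^-21 J, E₂ = 1.822 × 10^-21 J.
|ΔE| = |6.182 × 10^-21 − 1.822 × 10^-21| = 4.36 × 10^-21 J = 0.0272 eV.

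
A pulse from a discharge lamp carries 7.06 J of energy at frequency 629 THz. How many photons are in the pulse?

1.69e19 photons

Per-photon energy: E = 4.168e-19 J (from frequency = 629 THz).
N = E_total / E_photon = 7.06 J / 4.168e-19 J = 1.69e19.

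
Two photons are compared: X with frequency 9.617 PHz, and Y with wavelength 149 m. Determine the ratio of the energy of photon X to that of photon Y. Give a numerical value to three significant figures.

4.78e9

E_X = 6.372e-18 J (from frequency = 9.617 PHz, via E = hf).
E_Y = 1.333e-27 J (from wavelength = 149 m, via E = hc/λ).
Ratio = 6.372e-18 / 1.333e-27 = 4.78e9.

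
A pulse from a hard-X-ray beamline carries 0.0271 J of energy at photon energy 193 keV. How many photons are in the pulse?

Per-photon energy: E = 3.092 × 10^-14 J (from energy = 193 keV).
N = E_total / E_photon = 0.0271 J / 3.092 × 10^-14 J = 8.76 × 10^11.

8.76 × 10^11 photons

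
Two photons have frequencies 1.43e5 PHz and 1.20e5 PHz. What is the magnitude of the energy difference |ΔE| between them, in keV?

Using E = hf: E₁ = 9.475e-14 J, E₂ = 7.951e-14 J.
|ΔE| = |9.475e-14 − 7.951e-14| = 1.52e-14 J = 95.1 keV.

95.1 keV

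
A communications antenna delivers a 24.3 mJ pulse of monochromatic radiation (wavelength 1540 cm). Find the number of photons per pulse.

Per-photon energy: E = 1.290e-26 J (from wavelength = 1540 cm).
N = E_total / E_photon = 0.0243 J / 1.290e-26 J = 1.88e24.

1.88e24 photons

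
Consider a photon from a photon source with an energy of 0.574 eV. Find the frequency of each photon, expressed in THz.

First convert: E = 0.574 eV = 9.1965 × 10^-20 J.
Apply f = E/h: f = 1.388 × 10^14 Hz.
Converting to THz: f = 138.8 THz ≈ 139 THz.

139 THz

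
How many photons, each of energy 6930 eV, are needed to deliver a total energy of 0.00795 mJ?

7.16e9 photons

Per-photon energy: E = 1.110e-15 J (from energy = 6930 eV).
N = E_total / E_photon = 7.95e-6 J / 1.110e-15 J = 7.16e9.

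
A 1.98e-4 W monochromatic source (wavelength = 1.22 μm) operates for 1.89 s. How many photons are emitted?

Total energy: E_total = P·t = 1.98e-4 × 1.89 = 3.742e-4 J.
Per-photon energy: E = 1.628e-19 J.
N = E_total / E_photon = 2.30e15.

2.30e15 photons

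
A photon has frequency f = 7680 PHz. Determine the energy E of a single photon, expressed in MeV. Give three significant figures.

Use h = 6.62607015·10^-34 J·s, 1 eV = 1.602176634·10^-19 J.
First convert: f = 7680 PHz = 7.68·10^18 Hz.
The photon relation is E = hf, giving E = 5.089·10^-15 J.
Converting to MeV: E = 0.03176 MeV ≈ 0.0318 MeV.

0.0318 MeV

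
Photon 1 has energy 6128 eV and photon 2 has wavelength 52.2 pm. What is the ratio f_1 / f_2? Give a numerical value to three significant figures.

f_1 = 1.482e18 Hz (from energy = 6128 eV, via f = E/h).
f_2 = 5.743e18 Hz (from wavelength = 52.2 pm, via f = c/λ).
Ratio = 1.482e18 / 5.743e18 = 0.258.

0.258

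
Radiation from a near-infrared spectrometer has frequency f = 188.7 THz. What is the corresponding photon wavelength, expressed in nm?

(c = 2.99792458 × 10^8 m/s.)
First convert: f = 188.7 THz = 1.887 × 10^14 Hz.
Apply λ = c/f: λ = 1.589 × 10^-6 m.
Converting to nm: λ = 1589 nm ≈ 1590 nm.

1590 nm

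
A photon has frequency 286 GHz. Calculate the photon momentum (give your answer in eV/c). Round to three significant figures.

First convert: f = 286 GHz = 2.86·10^11 Hz.
Since p = hf/c for a photon, p = 6.321·10^-31 kg·m/s.
Converting to eV/c: p = 0.001183 eV/c ≈ 1.18·10^-3 eV/c.

1.18·10^-3 eV/c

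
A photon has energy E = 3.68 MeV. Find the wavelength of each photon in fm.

337 fm

Use h = 6.62607015·10^-34 J·s, c = 2.99792458·10^8 m/s, 1 eV = 1.602176634·10^-19 J.
First convert: E = 3.68 MeV = 5.8960·10^-13 J.
Apply λ = hc/E: λ = 3.369·10^-13 m.
Converting to fm: λ = 336.9 fm ≈ 337 fm.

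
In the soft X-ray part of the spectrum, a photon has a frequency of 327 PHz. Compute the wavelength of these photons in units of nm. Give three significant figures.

Convert to SI: f = 327 PHz = 3.27 × 10^17 Hz.
Apply λ = c/f: λ = 9.168 × 10^-10 m.
Converting to nm: λ = 0.9168 nm ≈ 0.917 nm.

0.917 nm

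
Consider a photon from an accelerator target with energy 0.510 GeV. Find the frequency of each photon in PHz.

1.23e8 PHz

Take h = 6.62607015e-34 J·s, 1 eV = 1.602176634e-19 J.
In SI units: E = 0.510 GeV = 8.1711e-11 J.
Since f = E/h for a photon, f = 1.233e23 Hz.
Converting to PHz: f = 1.233e8 PHz ≈ 1.23e8 PHz.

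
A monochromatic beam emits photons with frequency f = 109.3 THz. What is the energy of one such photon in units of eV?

Use h = 6.62607015e-34 J·s, 1 eV = 1.602176634e-19 J.
In SI units: f = 109.3 THz = 1.093e14 Hz.
For a photon E = hf, so E = 7.242e-20 J.
Converting to eV: E = 0.4520 eV ≈ 0.452 eV.

0.452 eV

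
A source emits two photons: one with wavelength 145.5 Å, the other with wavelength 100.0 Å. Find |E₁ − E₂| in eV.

Using E = hc/λ: E₁ = 1.3653 × 10^-17 J, E₂ = 1.9864 × 10^-17 J.
|ΔE| = |1.3653 × 10^-17 − 1.9864 × 10^-17| = 6.21 × 10^-18 J = 38.8 eV.

38.8 eV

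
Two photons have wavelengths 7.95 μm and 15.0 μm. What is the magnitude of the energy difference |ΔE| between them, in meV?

Using E = hc/λ: E₁ = 2.499 × 10^-20 J, E₂ = 1.324 × 10^-20 J.
|ΔE| = |2.499 × 10^-20 − 1.324 × 10^-20| = 1.17 × 10^-20 J = 73.3 meV.

73.3 meV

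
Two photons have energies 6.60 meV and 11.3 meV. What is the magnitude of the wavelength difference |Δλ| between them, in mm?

Using λ = hc/E: λ₁ = 1.879e-4 m, λ₂ = 1.097e-4 m.
|Δλ| = |1.879e-4 − 1.097e-4| = 7.81e-5 m = 0.0781 mm.

0.0781 mm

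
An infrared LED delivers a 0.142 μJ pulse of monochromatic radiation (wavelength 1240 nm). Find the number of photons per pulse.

Per-photon energy: E = 1.602 × 10^-19 J (from wavelength = 1240 nm).
N = E_total / E_photon = 1.42 × 10^-7 J / 1.602 × 10^-19 J = 8.86 × 10^11.

8.86 × 10^11 photons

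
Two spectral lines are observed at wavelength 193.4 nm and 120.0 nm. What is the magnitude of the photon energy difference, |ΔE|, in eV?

Using E = hc/λ: E₁ = 1.0271e-18 J, E₂ = 1.6554e-18 J.
|ΔE| = |1.0271e-18 − 1.6554e-18| = 6.28e-19 J = 3.92 eV.

3.92 eV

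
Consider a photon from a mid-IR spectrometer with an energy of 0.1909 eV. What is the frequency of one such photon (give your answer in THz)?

46.2 THz

Take h = 6.62607015e-34 J·s, 1 eV = 1.602176634e-19 J.
In SI units: E = 0.1909 eV = 3.0586e-20 J.
Apply f = E/h: f = 4.616e13 Hz.
Converting to THz: f = 46.16 THz ≈ 46.2 THz.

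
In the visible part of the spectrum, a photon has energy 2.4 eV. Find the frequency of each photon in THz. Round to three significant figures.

580 THz

Take h = 6.62607015e-34 J·s, 1 eV = 1.602176634e-19 J.
First convert: E = 2.4 eV = 3.8452e-19 J.
For a photon f = E/h, so f = 5.803e14 Hz.
Converting to THz: f = 580.3 THz ≈ 580 THz.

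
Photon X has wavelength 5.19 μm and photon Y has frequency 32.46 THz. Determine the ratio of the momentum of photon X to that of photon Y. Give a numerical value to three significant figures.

p_X = 1.277e-28 kg·m/s (from wavelength = 5.19 μm, via p = h/λ).
p_Y = 7.174e-29 kg·m/s (from frequency = 32.46 THz, via p = hf/c).
Ratio = 1.277e-28 / 7.174e-29 = 1.78.

1.78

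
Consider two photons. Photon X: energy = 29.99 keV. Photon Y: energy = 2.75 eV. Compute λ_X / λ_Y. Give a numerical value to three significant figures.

9.17 × 10^-5

λ_X = 4.134 × 10^-11 m (from energy = 29.99 keV, via λ = hc/E).
λ_Y = 4.509 × 10^-7 m (from energy = 2.75 eV, via λ = hc/E).
Ratio = 4.134 × 10^-11 / 4.509 × 10^-7 = 9.17 × 10^-5.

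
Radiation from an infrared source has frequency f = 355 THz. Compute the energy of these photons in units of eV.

First convert: f = 355 THz = 3.55·10^14 Hz.
Apply E = hf: E = 2.352·10^-19 J.
Converting to eV: E = 1.468 eV ≈ 1.47 eV.

1.47 eV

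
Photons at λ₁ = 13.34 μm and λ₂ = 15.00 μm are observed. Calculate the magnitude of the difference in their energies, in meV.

Using E = hc/λ: E₁ = 1.4891·10^-20 J, E₂ = 1.3243·10^-20 J.
|ΔE| = |1.4891·10^-20 − 1.3243·10^-20| = 1.65·10^-21 J = 10.3 meV.

10.3 meV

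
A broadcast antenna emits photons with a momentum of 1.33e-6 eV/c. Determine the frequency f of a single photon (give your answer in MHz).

Convert to SI: p = 1.33e-6 eV/c = 7.1079e-34 kg·m/s.
Since f = pc/h for a photon, f = 3.216e8 Hz.
Converting to MHz: f = 321.6 MHz ≈ 322 MHz.

322 MHz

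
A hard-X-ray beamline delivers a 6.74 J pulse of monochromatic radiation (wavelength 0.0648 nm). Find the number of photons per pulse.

Per-photon energy: E = 3.066e-15 J (from wavelength = 0.0648 nm).
N = E_total / E_photon = 6.74 J / 3.066e-15 J = 2.20e15.

2.20e15 photons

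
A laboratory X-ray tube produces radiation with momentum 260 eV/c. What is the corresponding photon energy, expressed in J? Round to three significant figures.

(c = 2.99792458·10^8 m/s, 1 eV = 1.602176634·10^-19 J.)
First convert: p = 260 eV/c = 1.3895·10^-25 kg·m/s.
Since E = pc for a photon, E = 4.166·10^-17 J.
So E ≈ 4.17·10^-17 J.

4.17·10^-17 J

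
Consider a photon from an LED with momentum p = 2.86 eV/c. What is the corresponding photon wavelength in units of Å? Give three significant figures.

First convert: p = 2.86 eV/c = 1.5285e-27 kg·m/s.
Apply λ = h/p: λ = 4.335e-7 m.
Converting to Å: λ = 4335 Å ≈ 4340 Å.

4340 Å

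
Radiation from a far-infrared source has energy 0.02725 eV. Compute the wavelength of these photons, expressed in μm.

(h = 6.62607015 × 10^-34 J·s, c = 2.99792458 × 10^8 m/s, 1 eV = 1.602176634 × 10^-19 J.)
In SI units: E = 0.02725 eV = 4.3659 × 10^-21 J.
The photon relation is λ = hc/E, giving λ = 4.550 × 10^-5 m.
Converting to μm: λ = 45.50 μm ≈ 45.5 μm.

45.5 μm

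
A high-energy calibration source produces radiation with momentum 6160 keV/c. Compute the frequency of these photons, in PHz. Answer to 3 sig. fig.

Convert to SI: p = 6160 keV/c = 3.2921 × 10^-21 kg·m/s.
The photon relation is f = pc/h, giving f = 1.489 × 10^21 Hz.
Converting to PHz: f = 1.489 × 10^6 PHz ≈ 1.49 × 10^6 PHz.

1.49 × 10^6 PHz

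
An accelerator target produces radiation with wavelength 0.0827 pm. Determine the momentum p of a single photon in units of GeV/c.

Take h = 6.62607015e-34 J·s, c = 2.99792458e8 m/s, 1 eV = 1.602176634e-19 J.
In SI units: λ = 0.0827 pm = 8.27e-14 m.
The photon relation is p = h/λ, giving p = 8.012e-21 kg·m/s.
Converting to GeV/c: p = 0.01499 GeV/c ≈ 0.0150 GeV/c.

0.0150 GeV/c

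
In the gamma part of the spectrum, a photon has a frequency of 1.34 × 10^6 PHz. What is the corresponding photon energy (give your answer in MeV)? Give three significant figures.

First convert: f = 1.34 × 10^6 PHz = 1.34 × 10^21 Hz.
Apply E = hf: E = 8.879 × 10^-13 J.
Converting to MeV: E = 5.542 MeV ≈ 5.54 MeV.

5.54 MeV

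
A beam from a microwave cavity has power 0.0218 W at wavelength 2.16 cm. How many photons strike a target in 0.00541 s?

Total energy: E_total = P·t = 0.0218 × 0.00541 = 1.179 × 10^-4 J.
Per-photon energy: E = 9.197 × 10^-24 J.
N = E_total / E_photon = 1.28 × 10^19.

1.28 × 10^19 photons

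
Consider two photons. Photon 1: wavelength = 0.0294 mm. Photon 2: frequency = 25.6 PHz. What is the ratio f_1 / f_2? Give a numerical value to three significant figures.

3.98 × 10^-4

f_1 = 1.020 × 10^13 Hz (from wavelength = 0.0294 mm, via f = c/λ).
f_2 = 2.560 × 10^16 Hz (from frequency = 25.6 PHz, via f given directly).
Ratio = 1.020 × 10^13 / 2.560 × 10^16 = 3.98 × 10^-4.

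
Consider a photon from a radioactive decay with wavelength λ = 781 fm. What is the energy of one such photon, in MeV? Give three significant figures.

Convert to SI: λ = 781 fm = 7.81e-13 m.
Apply E = hc/λ: E = 2.543e-13 J.
Converting to MeV: E = 1.588 MeV ≈ 1.59 MeV.

1.59 MeV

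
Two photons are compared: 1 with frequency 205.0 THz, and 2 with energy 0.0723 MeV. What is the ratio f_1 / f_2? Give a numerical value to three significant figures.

1.17·10^-5

f_1 = 2.050·10^14 Hz (from frequency = 205.0 THz, via f given directly).
f_2 = 1.748·10^19 Hz (from energy = 0.0723 MeV, via f = E/h).
Ratio = 2.050·10^14 / 1.748·10^19 = 1.17·10^-5.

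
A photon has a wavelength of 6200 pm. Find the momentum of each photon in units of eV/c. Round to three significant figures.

200 eV/c

Take h = 6.62607015e-34 J·s, c = 2.99792458e8 m/s, 1 eV = 1.602176634e-19 J.
In SI units: λ = 6200 pm = 6.2e-9 m.
Since p = h/λ for a photon, p = 1.069e-25 kg·m/s.
Converting to eV/c: p = 200.0 eV/c ≈ 200 eV/c.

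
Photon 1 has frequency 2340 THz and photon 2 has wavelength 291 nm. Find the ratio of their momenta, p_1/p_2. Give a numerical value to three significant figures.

p_1 = 5.172e-27 kg·m/s (from frequency = 2340 THz, via p = hf/c).
p_2 = 2.277e-27 kg·m/s (from wavelength = 291 nm, via p = h/λ).
Ratio = 5.172e-27 / 2.277e-27 = 2.27.

2.27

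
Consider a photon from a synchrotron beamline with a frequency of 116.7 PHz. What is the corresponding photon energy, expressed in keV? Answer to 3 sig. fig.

(h = 6.62607015e-34 J·s, 1 eV = 1.602176634e-19 J.)
Convert to SI: f = 116.7 PHz = 1.167e17 Hz.
For a photon E = hf, so E = 7.733e-17 J.
Converting to keV: E = 0.4826 keV ≈ 0.483 keV.

0.483 keV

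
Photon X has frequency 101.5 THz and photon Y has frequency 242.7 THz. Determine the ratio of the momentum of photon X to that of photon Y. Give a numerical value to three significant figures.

0.418

p_X = 2.243e-28 kg·m/s (from frequency = 101.5 THz, via p = hf/c).
p_Y = 5.364e-28 kg·m/s (from frequency = 242.7 THz, via p = hf/c).
Ratio = 2.243e-28 / 5.364e-28 = 0.418.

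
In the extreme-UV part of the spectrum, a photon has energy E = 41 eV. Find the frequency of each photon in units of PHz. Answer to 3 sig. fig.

9.91 PHz

Use h = 6.62607015 × 10^-34 J·s, 1 eV = 1.602176634 × 10^-19 J.
In SI units: E = 41 eV = 6.5689 × 10^-18 J.
For a photon f = E/h, so f = 9.914 × 10^15 Hz.
Converting to PHz: f = 9.914 PHz ≈ 9.91 PHz.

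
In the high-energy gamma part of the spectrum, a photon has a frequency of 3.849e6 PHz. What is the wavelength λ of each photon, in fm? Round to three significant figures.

(c = 2.99792458e8 m/s.)
First convert: f = 3.849e6 PHz = 3.849e21 Hz.
For a photon λ = c/f, so λ = 7.789e-14 m.
Converting to fm: λ = 77.89 fm ≈ 77.9 fm.

77.9 fm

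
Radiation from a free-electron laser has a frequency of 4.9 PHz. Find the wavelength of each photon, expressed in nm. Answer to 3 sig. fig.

Use c = 2.99792458e8 m/s.
In SI units: f = 4.9 PHz = 4.9e15 Hz.
The photon relation is λ = c/f, giving λ = 6.118e-8 m.
Converting to nm: λ = 61.18 nm ≈ 61.2 nm.

61.2 nm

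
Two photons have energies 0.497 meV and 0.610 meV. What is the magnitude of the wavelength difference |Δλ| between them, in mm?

0.462 mm

Using λ = hc/E: λ₁ = 0.002495 m, λ₂ = 0.002033 m.
|Δλ| = |0.002495 − 0.002033| = 4.62·10^-4 m = 0.462 mm.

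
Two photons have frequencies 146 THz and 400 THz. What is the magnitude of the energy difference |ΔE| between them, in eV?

1.05 eV

Using E = hf: E₁ = 9.674 × 10^-20 J, E₂ = 2.650 × 10^-19 J.
|ΔE| = |9.674 × 10^-20 − 2.650 × 10^-19| = 1.68 × 10^-19 J = 1.05 eV.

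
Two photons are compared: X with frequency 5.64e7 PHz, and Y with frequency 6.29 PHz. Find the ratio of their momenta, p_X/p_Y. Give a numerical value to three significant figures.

p_X = 1.247e-19 kg·m/s (from frequency = 5.64e7 PHz, via p = hf/c).
p_Y = 1.390e-26 kg·m/s (from frequency = 6.29 PHz, via p = hf/c).
Ratio = 1.247e-19 / 1.390e-26 = 8.97e6.

8.97e6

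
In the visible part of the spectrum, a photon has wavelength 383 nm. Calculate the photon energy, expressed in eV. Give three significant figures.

(h = 6.62607015e-34 J·s, c = 2.99792458e8 m/s, 1 eV = 1.602176634e-19 J.)
In SI units: λ = 383 nm = 3.83e-7 m.
The photon relation is E = hc/λ, giving E = 5.187e-19 J.
Converting to eV: E = 3.237 eV ≈ 3.24 eV.

3.24 eV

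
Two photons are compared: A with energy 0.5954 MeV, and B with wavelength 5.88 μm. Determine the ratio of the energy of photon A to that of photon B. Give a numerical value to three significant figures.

E_A = 9.539e-14 J (from energy = 0.5954 MeV, via E given directly).
E_B = 3.378e-20 J (from wavelength = 5.88 μm, via E = hc/λ).
Ratio = 9.539e-14 / 3.378e-20 = 2.82e6.

2.82e6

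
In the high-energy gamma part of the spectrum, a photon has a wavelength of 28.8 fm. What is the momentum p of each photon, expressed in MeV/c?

In SI units: λ = 28.8 fm = 2.88 × 10^-14 m.
Since p = h/λ for a photon, p = 2.301 × 10^-20 kg·m/s.
Converting to MeV/c: p = 43.05 MeV/c ≈ 43.1 MeV/c.

43.1 MeV/c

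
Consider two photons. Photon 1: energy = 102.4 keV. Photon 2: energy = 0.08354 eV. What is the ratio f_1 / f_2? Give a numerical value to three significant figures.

1.23·10^6

f_1 = 2.476·10^19 Hz (from energy = 102.4 keV, via f = E/h).
f_2 = 2.020·10^13 Hz (from energy = 0.08354 eV, via f = E/h).
Ratio = 2.476·10^19 / 2.020·10^13 = 1.23·10^6.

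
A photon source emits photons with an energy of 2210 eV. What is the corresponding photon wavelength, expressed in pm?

561 pm

(h = 6.62607015 × 10^-34 J·s, c = 2.99792458 × 10^8 m/s, 1 eV = 1.602176634 × 10^-19 J.)
Convert to SI: E = 2210 eV = 3.5408 × 10^-16 J.
Apply λ = hc/E: λ = 5.610 × 10^-10 m.
Converting to pm: λ = 561.0 pm ≈ 561 pm.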